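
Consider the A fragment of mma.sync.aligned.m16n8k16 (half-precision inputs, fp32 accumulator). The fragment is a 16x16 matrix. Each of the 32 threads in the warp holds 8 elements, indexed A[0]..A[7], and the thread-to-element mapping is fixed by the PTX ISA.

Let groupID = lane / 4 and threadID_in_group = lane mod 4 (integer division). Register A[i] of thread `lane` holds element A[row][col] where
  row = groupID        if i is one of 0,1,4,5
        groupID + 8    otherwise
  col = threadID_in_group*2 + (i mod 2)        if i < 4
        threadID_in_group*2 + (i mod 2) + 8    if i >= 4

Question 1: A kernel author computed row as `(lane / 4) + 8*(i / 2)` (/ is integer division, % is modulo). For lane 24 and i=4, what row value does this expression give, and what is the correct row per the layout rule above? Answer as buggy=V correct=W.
`(lane / 4) + 8*(i / 2)`[24,4]->22
24: gid=6,tid=0
[4] (6+0,0*2+0+8) = (6,8)
row: 22 vs 6

buggy=22 correct=6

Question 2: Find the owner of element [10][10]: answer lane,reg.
r=10→G=2,rhi=1  c=10→chi=1,T=1,p=0
L=2*4+1=9  i=1*4+1*2+0=6

9,6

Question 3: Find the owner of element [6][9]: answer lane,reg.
24,5

r: 6->gid=6,r8=0  c: 9->c8=1,tid=0,i&1=1
L=6*4+0=24  i=1*4+0*2+1=5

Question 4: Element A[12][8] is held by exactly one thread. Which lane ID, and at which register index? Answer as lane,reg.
r: 12->gid=4,r8=1  c: 8->c8=1,tid=0,i&1=0
L=4*4+0=16  i=1*4+1*2+0=6

16,6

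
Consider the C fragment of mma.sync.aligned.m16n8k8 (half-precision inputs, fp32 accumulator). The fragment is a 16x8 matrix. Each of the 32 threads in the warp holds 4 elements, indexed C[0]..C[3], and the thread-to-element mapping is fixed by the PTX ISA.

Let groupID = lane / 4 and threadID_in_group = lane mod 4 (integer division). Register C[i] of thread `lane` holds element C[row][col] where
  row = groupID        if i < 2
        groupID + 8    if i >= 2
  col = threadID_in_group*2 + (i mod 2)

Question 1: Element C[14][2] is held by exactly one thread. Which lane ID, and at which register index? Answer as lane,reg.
r=14->g=6,rb=1  c=2->t=1,b0=0
L=6*4+1=25  i=1*2+0=2

25,2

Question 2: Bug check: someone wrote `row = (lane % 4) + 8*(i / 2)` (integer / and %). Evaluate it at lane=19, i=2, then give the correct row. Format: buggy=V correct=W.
`(lane % 4) + 8*(i / 2)`[19,2]->11
19: gid=4,tid=3
[2] (4+8,3*2+0) = (12,6)
row: 11 vs 12

buggy=11 correct=12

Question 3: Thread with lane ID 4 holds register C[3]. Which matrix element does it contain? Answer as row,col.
L=4->gid=4>>2=1, tid=4&3=0
[3]->row 1+8=9  col 0·2+1=1

9,1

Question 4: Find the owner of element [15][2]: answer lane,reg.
29,2

r=15->g=7,rb=1  c=2->t=1,b0=0
L=7*4+1=29  i=1*2+0=2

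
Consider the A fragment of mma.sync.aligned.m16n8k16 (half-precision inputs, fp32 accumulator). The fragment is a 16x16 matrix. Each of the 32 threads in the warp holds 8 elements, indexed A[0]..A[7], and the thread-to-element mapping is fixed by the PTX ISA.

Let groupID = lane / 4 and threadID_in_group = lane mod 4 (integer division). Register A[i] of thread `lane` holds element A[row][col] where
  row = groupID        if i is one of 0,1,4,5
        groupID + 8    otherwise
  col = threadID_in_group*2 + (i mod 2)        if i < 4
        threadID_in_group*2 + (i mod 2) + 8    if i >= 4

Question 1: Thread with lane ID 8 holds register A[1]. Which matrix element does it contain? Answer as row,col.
lane 8: G=2 (8/4), T=0 (8%4)
i=1: r=2+0=2, c=0*2+1+0=1

2,1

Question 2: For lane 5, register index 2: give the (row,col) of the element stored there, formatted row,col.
9,2

L=5->g=5>>2=1, t=5&3=1
[2]->row 1+8=9  col 1·2+0+0=2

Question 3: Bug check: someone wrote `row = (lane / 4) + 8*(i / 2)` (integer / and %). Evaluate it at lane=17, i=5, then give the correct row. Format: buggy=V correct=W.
`(lane / 4) + 8*(i / 2)`[17,5]=>20
lane 17: grp=4 (17/4), tig=1 (17%4)
i=5: r=4+0=4, c=1*2+1+8=11
row: 20 vs 4

buggy=20 correct=4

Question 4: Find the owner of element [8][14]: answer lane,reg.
r: 8->gid=0,r8=1  c: 14->c8=1,tid=3,i&1=0
L=0*4+3=3  i=1*4+1*2+0=6

3,6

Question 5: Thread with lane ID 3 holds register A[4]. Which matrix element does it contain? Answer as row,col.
0,14

lane 3: gr=0 (3/4), th=3 (3%4)
i=4: r=0+0=0, c=3*2+0+8=14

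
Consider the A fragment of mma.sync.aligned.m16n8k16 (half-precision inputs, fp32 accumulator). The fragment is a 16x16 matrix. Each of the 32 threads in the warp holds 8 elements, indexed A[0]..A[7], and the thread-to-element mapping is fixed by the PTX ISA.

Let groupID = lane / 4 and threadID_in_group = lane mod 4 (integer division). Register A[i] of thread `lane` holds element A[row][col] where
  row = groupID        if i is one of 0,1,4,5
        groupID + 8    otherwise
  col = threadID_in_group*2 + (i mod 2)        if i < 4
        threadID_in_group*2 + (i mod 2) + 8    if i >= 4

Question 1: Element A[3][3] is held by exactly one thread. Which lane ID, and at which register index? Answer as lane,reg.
r: 3->gid=3,r8=0  c: 3->c8=0,tid=1,i&1=1
L=3*4+1=13  i=0*4+0*2+1=1

13,1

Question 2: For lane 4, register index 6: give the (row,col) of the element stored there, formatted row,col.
4: G=1,T=0
[6] (1+8,0*2+0+8) = (9,8)

9,8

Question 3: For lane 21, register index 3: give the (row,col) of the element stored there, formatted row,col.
13,3

lane 21=>21/4=5, 21 mod 4=1
i=3  r:5+8=>13  c:2·1+1+0=>3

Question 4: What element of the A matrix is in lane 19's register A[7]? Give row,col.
12,15

19: grp=4,tig=3
[7] (4+8,3*2+1+8) = (12,15)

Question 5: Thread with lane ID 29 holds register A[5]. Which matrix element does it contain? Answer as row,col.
7,11

lane 29->29/4=7, 29 mod 4=1
i=5  r:7+0->7  c:2·1+1+8->11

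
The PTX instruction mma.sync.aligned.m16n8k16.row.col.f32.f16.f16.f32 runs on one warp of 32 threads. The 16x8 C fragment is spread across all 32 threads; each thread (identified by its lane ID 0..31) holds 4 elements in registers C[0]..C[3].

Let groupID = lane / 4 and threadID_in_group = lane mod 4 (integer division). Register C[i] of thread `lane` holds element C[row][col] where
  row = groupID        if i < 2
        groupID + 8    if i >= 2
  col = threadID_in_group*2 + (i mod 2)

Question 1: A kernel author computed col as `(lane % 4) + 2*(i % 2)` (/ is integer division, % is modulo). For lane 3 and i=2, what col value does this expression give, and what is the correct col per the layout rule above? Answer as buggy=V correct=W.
buggy=3 correct=6

`(lane % 4) + 2*(i % 2)`[3,2]->3
lane 3: gid=0 (3/4), tid=3 (3%4)
i=2: r=0+8=8, c=3*2+0=6
col: 3 vs 6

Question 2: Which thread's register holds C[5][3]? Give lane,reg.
r:5=>grp=5,rB=0  c:3=>tig=1,lo=1
L=5*4+1=21  i=0*2+1=1

21,1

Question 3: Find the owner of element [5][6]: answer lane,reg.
r: 5->gid=5,r8=0  c: 6->tid=3,i&1=0
L=5*4+3=23  i=0*2+0=0

23,0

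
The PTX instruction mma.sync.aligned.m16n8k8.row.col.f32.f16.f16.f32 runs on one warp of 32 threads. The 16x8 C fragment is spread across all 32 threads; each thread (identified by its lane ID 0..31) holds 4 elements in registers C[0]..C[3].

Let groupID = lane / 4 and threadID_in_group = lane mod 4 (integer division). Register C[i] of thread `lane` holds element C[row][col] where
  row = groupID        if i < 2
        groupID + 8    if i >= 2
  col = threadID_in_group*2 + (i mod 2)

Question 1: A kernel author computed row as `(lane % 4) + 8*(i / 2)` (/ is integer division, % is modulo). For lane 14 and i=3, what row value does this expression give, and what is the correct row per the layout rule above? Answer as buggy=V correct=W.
`(lane % 4) + 8*(i / 2)`[14,3]->10
14: gid=3,tid=2
[3] (3+8,2*2+1) = (11,5)
row: 10 vs 11

buggy=10 correct=11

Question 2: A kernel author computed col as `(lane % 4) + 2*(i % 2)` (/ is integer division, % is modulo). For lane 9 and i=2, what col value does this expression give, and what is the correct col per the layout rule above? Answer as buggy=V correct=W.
`(lane % 4) + 2*(i % 2)`[9,2]⇒1
9: gr=2,th=1
[2] (2+8,1*2+0) = (10,2)
col: 1 vs 2

buggy=1 correct=2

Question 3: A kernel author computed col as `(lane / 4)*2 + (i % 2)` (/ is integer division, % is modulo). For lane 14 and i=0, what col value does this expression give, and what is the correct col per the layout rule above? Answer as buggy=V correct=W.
`(lane / 4)*2 + (i % 2)`[14,0]⇒6
L=14⇒gr=14>>2=3, th=14&3=2
[0]⇒row 3+0=3  col 2·2+0=4
col: 6 vs 4

buggy=6 correct=4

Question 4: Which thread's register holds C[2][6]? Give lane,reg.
r=2⇒gr=2,Rb=0  c=6⇒th=3,odd=0
L=2*4+3=11  i=0*2+0=0

11,0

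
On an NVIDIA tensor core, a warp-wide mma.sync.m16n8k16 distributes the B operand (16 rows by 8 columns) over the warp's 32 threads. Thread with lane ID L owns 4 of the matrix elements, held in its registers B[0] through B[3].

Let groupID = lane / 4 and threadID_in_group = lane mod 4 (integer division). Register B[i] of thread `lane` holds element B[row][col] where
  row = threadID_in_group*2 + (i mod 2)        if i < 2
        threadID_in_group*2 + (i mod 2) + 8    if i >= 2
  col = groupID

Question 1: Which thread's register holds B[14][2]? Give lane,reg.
c:2=>grp=2  r:14=>rB=1,tig=3,lo=0
L=2*4+3=11  i=1*2+0=2

11,2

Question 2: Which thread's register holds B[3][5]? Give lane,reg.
c: 5->gid=5  r: 3->r8=0,tid=1,i&1=1
L=5*4+1=21  i=0*2+1=1

21,1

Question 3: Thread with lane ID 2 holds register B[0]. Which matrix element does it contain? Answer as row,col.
L=2->gid=2>>2=0, tid=2&3=2
[0]->row 2·2+0+0=4  col gid=0

4,0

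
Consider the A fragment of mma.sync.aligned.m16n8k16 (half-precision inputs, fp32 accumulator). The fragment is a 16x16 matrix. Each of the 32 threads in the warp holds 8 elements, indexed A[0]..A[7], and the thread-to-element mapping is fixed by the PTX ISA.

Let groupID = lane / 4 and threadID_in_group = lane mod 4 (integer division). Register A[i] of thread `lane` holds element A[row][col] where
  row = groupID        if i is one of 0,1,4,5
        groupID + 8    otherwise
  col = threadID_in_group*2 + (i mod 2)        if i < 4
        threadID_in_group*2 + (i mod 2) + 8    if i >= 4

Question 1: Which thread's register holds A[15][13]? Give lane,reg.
30,7

r:15=>grp=7,rB=1  c:13=>cB=1,tig=2,lo=1
L=7*4+2=30  i=1*4+1*2+1=7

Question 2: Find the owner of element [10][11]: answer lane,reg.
9,7

r=10→G=2,rhi=1  c=11→chi=1,T=1,p=1
L=2*4+1=9  i=1*4+1*2+1=7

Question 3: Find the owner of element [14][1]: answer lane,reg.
r: 14->gid=6,r8=1  c: 1->c8=0,tid=0,i&1=1
L=6*4+0=24  i=0*4+1*2+1=3

24,3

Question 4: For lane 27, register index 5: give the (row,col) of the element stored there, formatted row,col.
6,15

L=27⇒gr=27>>2=6, th=27&3=3
[5]⇒row 6+0=6  col 3·2+1+8=15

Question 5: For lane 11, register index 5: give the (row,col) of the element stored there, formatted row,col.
2,15

11: gid=2,tid=3
[5] (2+0,3*2+1+8) = (2,15)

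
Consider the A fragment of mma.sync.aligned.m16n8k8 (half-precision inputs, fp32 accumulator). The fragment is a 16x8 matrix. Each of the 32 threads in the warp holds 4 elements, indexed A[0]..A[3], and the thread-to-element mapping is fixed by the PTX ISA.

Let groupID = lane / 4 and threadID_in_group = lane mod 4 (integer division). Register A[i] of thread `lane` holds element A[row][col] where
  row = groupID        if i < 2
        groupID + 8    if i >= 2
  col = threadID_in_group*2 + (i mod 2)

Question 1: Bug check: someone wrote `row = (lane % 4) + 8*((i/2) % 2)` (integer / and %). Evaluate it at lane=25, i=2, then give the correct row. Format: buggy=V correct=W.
buggy=9 correct=14

`(lane % 4) + 8*((i/2) % 2)`[25,2]=>9
25: grp=6,tig=1
[2] (6+8,1*2+0) = (14,2)
row: 9 vs 14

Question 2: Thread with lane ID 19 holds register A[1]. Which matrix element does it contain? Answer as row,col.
L=19⇒gr=19>>2=4, th=19&3=3
[1]⇒row 4+0=4  col 3·2+1=7

4,7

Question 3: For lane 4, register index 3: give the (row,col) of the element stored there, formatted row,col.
9,1

L=4=>grp=4>>2=1, tig=4&3=0
[3]=>row 1+8=9  col 0·2+1=1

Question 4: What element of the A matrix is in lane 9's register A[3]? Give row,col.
10,3

L=9⇒gr=9>>2=2, th=9&3=1
[3]⇒row 2+8=10  col 1·2+1=3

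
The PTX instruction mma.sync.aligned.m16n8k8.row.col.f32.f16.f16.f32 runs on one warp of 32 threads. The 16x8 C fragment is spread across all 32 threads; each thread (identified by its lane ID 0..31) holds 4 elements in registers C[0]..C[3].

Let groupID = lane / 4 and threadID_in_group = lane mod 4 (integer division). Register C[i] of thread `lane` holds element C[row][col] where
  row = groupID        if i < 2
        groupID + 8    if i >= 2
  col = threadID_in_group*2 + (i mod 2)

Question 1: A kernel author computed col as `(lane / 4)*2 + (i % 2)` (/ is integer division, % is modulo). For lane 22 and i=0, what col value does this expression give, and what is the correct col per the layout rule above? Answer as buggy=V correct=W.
`(lane / 4)*2 + (i % 2)`[22,0]→10
lane 22: G=5 (22/4), T=2 (22%4)
i=0: r=5+0=5, c=2*2+0=4
col: 10 vs 4

buggy=10 correct=4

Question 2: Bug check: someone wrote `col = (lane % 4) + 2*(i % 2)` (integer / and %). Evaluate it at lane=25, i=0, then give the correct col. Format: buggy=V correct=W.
buggy=1 correct=2

`(lane % 4) + 2*(i % 2)`[25,0]=>1
25: grp=6,tig=1
[0] (6+0,1*2+0) = (6,2)
col: 1 vs 2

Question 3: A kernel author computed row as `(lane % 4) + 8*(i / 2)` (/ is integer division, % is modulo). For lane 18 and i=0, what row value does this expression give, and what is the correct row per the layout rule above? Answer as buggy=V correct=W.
buggy=2 correct=4

`(lane % 4) + 8*(i / 2)`[18,0]->2
L=18->g=18>>2=4, t=18&3=2
[0]->row 4+0=4  col 2·2+0=4
row: 2 vs 4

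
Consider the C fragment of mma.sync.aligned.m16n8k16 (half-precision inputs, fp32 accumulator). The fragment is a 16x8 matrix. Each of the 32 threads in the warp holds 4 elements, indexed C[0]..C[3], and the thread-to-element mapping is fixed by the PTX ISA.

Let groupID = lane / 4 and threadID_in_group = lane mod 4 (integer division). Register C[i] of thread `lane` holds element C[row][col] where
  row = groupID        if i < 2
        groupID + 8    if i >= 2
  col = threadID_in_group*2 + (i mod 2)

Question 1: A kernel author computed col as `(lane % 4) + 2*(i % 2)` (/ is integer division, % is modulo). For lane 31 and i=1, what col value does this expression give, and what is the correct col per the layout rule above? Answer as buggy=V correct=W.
`(lane % 4) + 2*(i % 2)`[31,1]->5
31: g=7,t=3
[1] (7+0,3*2+1) = (7,7)
col: 5 vs 7

buggy=5 correct=7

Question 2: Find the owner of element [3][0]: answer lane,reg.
r=3->g=3,rb=0  c=0->t=0,b0=0
L=3*4+0=12  i=0*2+0=0

12,0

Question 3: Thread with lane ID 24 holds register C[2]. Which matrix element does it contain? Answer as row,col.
lane 24: grp=6 (24/4), tig=0 (24%4)
i=2: r=6+8=14, c=0*2+0=0

14,0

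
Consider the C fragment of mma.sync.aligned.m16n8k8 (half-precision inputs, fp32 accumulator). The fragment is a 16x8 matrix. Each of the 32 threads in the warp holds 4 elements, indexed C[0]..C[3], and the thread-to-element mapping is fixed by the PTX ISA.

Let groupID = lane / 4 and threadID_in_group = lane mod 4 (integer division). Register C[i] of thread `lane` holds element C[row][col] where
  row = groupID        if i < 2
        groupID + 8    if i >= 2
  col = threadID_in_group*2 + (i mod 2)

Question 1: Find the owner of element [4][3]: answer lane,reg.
r=4⇒gr=4,Rb=0  c=3⇒th=1,odd=1
L=4*4+1=17  i=0*2+1=1

17,1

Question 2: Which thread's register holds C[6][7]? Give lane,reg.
27,1

r=6→G=6,rhi=0  c=7→T=3,p=1
L=6*4+3=27  i=0*2+1=1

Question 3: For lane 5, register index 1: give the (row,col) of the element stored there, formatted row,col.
L=5⇒gr=5>>2=1, th=5&3=1
[1]⇒row 1+0=1  col 1·2+1=3

1,3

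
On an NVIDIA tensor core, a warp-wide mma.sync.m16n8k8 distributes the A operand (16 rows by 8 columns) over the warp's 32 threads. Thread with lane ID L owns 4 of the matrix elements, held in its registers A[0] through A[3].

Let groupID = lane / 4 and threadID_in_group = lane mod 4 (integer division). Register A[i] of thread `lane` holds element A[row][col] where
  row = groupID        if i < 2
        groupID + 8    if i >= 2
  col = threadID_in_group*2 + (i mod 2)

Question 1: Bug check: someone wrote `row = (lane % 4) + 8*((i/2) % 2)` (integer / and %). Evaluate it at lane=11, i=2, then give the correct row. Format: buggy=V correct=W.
`(lane % 4) + 8*((i/2) % 2)`[11,2]->11
11: gid=2,tid=3
[2] (2+8,3*2+0) = (10,6)
row: 11 vs 10

buggy=11 correct=10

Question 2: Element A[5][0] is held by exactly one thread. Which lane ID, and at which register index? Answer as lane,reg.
r:5=>grp=5,rB=0  c:0=>tig=0,lo=0
L=5*4+0=20  i=0*2+0=0

20,0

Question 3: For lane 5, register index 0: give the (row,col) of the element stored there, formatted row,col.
1,2

lane 5=>5/4=1, 5 mod 4=1
i=0  r:1+0=>1  c:2·1+0=>2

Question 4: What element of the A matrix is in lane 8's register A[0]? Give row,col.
2,0

lane 8->8/4=2, 8 mod 4=0
i=0  r:2+0->2  c:2·0+0->0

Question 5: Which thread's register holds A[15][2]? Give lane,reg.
r=15→G=7,rhi=1  c=2→T=1,p=0
L=7*4+1=29  i=1*2+0=2

29,2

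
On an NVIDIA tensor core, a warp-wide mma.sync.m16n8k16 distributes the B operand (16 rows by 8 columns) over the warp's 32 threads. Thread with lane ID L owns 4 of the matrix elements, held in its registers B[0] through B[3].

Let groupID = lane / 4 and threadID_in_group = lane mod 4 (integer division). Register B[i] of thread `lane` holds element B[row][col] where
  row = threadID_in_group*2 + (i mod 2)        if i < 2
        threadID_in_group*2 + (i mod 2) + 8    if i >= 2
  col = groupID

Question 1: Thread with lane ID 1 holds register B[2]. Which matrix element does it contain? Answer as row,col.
10,0

L=1->g=1>>2=0, t=1&3=1
[2]->row 1·2+0+8=10  col g=0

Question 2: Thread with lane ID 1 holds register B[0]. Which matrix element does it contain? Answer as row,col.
1: G=0,T=1
[0] (1*2+0+0,0) = (2,0)

2,0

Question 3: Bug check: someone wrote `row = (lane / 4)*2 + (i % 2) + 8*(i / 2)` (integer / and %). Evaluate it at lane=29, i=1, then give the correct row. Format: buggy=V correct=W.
`(lane / 4)*2 + (i % 2) + 8*(i / 2)`[29,1]⇒15
lane 29: gr=7 (29/4), th=1 (29%4)
i=1: r=1*2+1+0=3, c=gr=7
row: 15 vs 3

buggy=15 correct=3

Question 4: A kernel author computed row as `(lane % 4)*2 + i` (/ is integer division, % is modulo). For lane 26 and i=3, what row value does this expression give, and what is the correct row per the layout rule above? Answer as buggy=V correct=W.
`(lane % 4)*2 + i`[26,3]->7
lane 26->26/4=6, 26 mod 4=2
i=3  r:2·2+1+8->13  c:6
row: 7 vs 13

buggy=7 correct=13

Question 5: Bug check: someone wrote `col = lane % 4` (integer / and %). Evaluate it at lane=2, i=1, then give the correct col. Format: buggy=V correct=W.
`lane % 4`[2,1]→2
lane 2: G=0 (2/4), T=2 (2%4)
i=1: r=2*2+1+0=5, c=G=0
col: 2 vs 0

buggy=2 correct=0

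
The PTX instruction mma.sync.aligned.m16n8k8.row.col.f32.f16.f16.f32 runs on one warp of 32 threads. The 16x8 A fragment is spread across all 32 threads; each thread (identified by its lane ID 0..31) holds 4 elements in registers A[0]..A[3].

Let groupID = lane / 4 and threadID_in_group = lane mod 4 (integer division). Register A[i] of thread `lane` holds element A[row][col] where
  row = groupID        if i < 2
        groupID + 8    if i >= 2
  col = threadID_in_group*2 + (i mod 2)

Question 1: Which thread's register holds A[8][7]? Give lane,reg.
3,3

r=8⇒gr=0,Rb=1  c=7⇒th=3,odd=1
L=0*4+3=3  i=1*2+1=3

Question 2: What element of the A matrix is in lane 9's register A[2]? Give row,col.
10,2

L=9⇒gr=9>>2=2, th=9&3=1
[2]⇒row 2+8=10  col 1·2+0=2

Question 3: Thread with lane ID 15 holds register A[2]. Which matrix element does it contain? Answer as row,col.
15: grp=3,tig=3
[2] (3+8,3*2+0) = (11,6)

11,6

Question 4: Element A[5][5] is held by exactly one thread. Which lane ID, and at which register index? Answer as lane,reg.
22,1

r=5→G=5,rhi=0  c=5→T=2,p=1
L=5*4+2=22  i=0*2+1=1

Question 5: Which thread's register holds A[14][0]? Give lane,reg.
r=14→G=6,rhi=1  c=0→T=0,p=0
L=6*4+0=24  i=1*2+0=2

24,2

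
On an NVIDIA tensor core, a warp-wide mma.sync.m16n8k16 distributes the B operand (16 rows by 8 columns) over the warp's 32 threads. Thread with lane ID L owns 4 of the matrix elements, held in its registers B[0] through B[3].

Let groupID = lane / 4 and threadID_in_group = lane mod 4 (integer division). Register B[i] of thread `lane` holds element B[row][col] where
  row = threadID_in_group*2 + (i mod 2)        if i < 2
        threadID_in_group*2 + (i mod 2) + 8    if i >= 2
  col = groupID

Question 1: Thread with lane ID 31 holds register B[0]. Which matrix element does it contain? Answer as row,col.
6,7

lane 31→31/4=7, 31 mod 4=3
i=0  r:2·3+0+0→6  c:7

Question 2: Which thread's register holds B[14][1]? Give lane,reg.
c=1→G=1  r=14→rhi=1,T=3,p=0
L=1*4+3=7  i=1*2+0=2

7,2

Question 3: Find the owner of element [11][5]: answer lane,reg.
c=5->g=5  r=11->rb=1,t=1,b0=1
L=5*4+1=21  i=1*2+1=3

21,3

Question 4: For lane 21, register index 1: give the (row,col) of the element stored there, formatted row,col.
21: gid=5,tid=1
[1] (1*2+1+0,5) = (3,5)

3,5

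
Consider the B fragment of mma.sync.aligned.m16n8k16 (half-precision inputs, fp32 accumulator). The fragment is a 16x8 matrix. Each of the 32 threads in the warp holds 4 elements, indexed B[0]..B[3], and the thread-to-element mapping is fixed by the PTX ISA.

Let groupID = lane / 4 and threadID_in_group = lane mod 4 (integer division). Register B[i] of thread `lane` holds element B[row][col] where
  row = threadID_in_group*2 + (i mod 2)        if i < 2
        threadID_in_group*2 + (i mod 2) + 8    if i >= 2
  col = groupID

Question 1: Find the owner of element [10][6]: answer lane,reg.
25,2

c: 6->gid=6  r: 10->r8=1,tid=1,i&1=0
L=6*4+1=25  i=1*2+0=2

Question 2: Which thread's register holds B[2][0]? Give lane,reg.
1,0

c:0=>grp=0  r:2=>rB=0,tig=1,lo=0
L=0*4+1=1  i=0*2+0=0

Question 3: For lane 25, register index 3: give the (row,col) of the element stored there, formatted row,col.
L=25→G=25>>2=6, T=25&3=1
[3]→row 1·2+1+8=11  col G=6

11,6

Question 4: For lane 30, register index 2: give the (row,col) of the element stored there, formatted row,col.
lane 30: gr=7 (30/4), th=2 (30%4)
i=2: r=2*2+0+8=12, c=gr=7

12,7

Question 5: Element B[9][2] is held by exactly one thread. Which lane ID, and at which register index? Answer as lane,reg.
c: 2->gid=2  r: 9->r8=1,tid=0,i&1=1
L=2*4+0=8  i=1*2+1=3

8,3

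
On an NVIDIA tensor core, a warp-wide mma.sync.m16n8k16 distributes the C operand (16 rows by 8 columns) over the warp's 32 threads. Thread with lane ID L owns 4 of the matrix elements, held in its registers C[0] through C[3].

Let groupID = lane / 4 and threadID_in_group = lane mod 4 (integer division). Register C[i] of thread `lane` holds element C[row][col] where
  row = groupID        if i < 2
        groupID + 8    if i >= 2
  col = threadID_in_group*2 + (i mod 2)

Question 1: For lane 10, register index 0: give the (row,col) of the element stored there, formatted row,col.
10: G=2,T=2
[0] (2+0,2*2+0) = (2,4)

2,4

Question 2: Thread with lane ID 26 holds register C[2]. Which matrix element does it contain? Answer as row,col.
14,4

lane 26->26/4=6, 26 mod 4=2
i=2  r:6+8->14  c:2·2+0->4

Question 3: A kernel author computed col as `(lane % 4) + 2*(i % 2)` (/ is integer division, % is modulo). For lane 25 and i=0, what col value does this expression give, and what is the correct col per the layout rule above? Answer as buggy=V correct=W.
`(lane % 4) + 2*(i % 2)`[25,0]=>1
lane 25=>25/4=6, 25 mod 4=1
i=0  r:6+0=>6  c:2·1+0=>2
col: 1 vs 2

buggy=1 correct=2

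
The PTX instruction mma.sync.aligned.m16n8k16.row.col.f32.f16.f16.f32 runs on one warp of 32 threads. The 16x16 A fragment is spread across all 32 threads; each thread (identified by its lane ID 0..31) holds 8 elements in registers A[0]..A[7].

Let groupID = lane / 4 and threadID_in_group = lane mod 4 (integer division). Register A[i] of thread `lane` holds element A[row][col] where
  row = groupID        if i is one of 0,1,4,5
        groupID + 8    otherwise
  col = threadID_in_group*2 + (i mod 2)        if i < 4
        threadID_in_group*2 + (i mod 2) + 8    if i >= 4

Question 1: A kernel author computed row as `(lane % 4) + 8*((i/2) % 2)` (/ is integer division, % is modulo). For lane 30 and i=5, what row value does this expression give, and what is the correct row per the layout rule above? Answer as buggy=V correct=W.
`(lane % 4) + 8*((i/2) % 2)`[30,5]->2
lane 30: g=7 (30/4), t=2 (30%4)
i=5: r=7+0=7, c=2*2+1+8=13
row: 2 vs 7

buggy=2 correct=7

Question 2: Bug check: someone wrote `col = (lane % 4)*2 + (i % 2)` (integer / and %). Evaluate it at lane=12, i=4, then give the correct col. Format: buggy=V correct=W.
buggy=0 correct=8

`(lane % 4)*2 + (i % 2)`[12,4]->0
12: g=3,t=0
[4] (3+0,0*2+0+8) = (3,8)
col: 0 vs 8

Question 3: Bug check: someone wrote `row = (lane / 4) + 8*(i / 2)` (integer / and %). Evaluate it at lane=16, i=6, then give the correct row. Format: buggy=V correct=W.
buggy=28 correct=12

`(lane / 4) + 8*(i / 2)`[16,6]->28
16: g=4,t=0
[6] (4+8,0*2+0+8) = (12,8)
row: 28 vs 12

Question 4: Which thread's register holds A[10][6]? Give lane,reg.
11,2

r=10->g=2,rb=1  c=6->cb=0,t=3,b0=0
L=2*4+3=11  i=0*4+1*2+0=2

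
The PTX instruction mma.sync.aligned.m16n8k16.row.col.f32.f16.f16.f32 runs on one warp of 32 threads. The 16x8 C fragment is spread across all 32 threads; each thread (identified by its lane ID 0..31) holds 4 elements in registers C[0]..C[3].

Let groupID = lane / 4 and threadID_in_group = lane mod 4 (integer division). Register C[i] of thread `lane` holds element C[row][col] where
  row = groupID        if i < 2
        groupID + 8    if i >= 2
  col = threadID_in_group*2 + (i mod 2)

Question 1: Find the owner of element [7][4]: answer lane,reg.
r: 7->gid=7,r8=0  c: 4->tid=2,i&1=0
L=7*4+2=30  i=0*2+0=0

30,0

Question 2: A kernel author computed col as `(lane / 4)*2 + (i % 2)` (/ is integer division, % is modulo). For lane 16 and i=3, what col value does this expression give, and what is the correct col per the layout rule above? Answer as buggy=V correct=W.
`(lane / 4)*2 + (i % 2)`[16,3]->9
lane 16: g=4 (16/4), t=0 (16%4)
i=3: r=4+8=12, c=0*2+1=1
col: 9 vs 1

buggy=9 correct=1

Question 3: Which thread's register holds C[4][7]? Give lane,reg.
19,1

r: 4->gid=4,r8=0  c: 7->tid=3,i&1=1
L=4*4+3=19  i=0*2+1=1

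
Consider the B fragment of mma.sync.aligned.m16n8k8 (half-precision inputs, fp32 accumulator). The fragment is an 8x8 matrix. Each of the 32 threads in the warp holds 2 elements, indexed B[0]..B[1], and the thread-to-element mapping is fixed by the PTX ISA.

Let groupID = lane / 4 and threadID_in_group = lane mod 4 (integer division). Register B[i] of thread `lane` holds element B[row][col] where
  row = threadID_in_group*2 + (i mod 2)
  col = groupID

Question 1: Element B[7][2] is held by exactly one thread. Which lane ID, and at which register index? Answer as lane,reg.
c:2=>grp=2  r:7=>tig=3,lo=1
L=2*4+3=11  i=1=1

11,1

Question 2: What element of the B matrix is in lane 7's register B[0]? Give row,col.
6,1

7: grp=1,tig=3
[0] (3*2+0,1) = (6,1)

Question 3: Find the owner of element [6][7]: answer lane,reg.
31,0

c:7=>grp=7  r:6=>tig=3,lo=0
L=7*4+3=31  i=0=0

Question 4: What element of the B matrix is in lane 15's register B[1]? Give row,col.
lane 15: g=3 (15/4), t=3 (15%4)
i=1: r=3*2+1=7, c=g=3

7,3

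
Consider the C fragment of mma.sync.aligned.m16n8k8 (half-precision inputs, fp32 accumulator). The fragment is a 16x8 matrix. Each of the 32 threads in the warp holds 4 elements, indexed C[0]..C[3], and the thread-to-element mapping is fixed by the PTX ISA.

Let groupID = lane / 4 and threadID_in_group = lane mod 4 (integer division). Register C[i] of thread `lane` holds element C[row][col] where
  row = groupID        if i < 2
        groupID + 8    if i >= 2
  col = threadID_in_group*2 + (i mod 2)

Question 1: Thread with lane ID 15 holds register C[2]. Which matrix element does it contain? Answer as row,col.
11,6

15: G=3,T=3
[2] (3+8,3*2+0) = (11,6)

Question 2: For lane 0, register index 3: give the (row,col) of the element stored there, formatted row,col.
8,1

L=0→G=0>>2=0, T=0&3=0
[3]→row 0+8=8  col 0·2+1=1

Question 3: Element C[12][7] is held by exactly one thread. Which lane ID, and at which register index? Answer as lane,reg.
19,3

r=12⇒gr=4,Rb=1  c=7⇒th=3,odd=1
L=4*4+3=19  i=1*2+1=3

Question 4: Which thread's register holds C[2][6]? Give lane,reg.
r:2=>grp=2,rB=0  c:6=>tig=3,lo=0
L=2*4+3=11  i=0*2+0=0

11,0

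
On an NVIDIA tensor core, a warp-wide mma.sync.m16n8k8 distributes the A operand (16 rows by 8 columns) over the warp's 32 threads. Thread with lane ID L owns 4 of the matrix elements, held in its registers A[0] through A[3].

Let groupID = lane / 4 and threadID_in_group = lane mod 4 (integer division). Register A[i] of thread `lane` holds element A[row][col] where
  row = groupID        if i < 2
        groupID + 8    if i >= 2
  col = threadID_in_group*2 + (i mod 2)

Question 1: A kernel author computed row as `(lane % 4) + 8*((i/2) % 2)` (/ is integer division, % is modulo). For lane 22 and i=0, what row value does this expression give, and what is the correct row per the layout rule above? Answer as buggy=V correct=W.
`(lane % 4) + 8*((i/2) % 2)`[22,0]=>2
22: grp=5,tig=2
[0] (5+0,2*2+0) = (5,4)
row: 2 vs 5

buggy=2 correct=5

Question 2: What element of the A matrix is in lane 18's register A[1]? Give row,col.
4,5

lane 18: gr=4 (18/4), th=2 (18%4)
i=1: r=4+0=4, c=2*2+1=5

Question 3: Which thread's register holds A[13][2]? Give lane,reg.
r=13→G=5,rhi=1  c=2→T=1,p=0
L=5*4+1=21  i=1*2+0=2

21,2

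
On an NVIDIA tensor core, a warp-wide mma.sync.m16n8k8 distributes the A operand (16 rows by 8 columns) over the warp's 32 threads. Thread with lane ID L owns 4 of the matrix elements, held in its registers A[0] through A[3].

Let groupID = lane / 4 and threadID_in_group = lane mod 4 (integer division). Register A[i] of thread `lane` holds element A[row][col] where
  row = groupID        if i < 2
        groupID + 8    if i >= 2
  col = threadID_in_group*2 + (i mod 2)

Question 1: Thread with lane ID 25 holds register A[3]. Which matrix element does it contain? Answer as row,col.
25: gr=6,th=1
[3] (6+8,1*2+1) = (14,3)

14,3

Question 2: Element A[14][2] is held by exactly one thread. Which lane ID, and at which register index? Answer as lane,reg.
25,2

r:14=>grp=6,rB=1  c:2=>tig=1,lo=0
L=6*4+1=25  i=1*2+0=2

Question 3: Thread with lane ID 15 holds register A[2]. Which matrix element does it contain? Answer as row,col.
11,6

lane 15: gr=3 (15/4), th=3 (15%4)
i=2: r=3+8=11, c=3*2+0=6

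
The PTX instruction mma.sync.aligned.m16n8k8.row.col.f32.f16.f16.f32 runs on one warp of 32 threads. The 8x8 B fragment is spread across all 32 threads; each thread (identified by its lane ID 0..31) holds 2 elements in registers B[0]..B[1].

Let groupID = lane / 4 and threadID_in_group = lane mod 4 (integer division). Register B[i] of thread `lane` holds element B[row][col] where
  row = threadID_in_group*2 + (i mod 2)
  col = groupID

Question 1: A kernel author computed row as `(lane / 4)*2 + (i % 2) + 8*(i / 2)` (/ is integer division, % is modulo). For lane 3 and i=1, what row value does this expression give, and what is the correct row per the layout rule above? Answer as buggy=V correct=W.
`(lane / 4)*2 + (i % 2) + 8*(i / 2)`[3,1]=>1
lane 3=>3/4=0, 3 mod 4=3
i=1  r:2·3+1=>7  c:0
row: 1 vs 7

buggy=1 correct=7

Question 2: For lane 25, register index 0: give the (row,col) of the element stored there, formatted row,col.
2,6

L=25→G=25>>2=6, T=25&3=1
[0]→row 1·2+0=2  col G=6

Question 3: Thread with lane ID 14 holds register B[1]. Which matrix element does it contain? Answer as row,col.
5,3

L=14->g=14>>2=3, t=14&3=2
[1]->row 2·2+1=5  col g=3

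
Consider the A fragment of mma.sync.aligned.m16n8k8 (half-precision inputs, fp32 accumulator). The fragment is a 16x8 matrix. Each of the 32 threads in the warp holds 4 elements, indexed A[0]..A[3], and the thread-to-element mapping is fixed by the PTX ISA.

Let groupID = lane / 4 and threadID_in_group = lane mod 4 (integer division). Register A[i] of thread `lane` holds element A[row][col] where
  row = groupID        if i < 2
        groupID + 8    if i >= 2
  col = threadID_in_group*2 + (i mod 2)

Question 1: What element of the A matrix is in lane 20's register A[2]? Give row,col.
lane 20: g=5 (20/4), t=0 (20%4)
i=2: r=5+8=13, c=0*2+0=0

13,0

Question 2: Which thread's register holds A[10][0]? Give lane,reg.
r: 10->gid=2,r8=1  c: 0->tid=0,i&1=0
L=2*4+0=8  i=1*2+0=2

8,2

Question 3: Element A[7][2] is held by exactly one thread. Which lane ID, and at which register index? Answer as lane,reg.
29,0

r=7→G=7,rhi=0  c=2→T=1,p=0
L=7*4+1=29  i=0*2+0=0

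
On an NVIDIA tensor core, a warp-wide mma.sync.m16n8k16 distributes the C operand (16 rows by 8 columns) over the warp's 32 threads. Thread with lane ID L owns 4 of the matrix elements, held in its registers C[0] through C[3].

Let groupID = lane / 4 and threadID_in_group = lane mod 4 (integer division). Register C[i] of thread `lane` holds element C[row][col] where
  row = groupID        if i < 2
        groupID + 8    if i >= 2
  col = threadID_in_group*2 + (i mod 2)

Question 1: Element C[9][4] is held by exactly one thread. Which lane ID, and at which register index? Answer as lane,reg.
r: 9->gid=1,r8=1  c: 4->tid=2,i&1=0
L=1*4+2=6  i=1*2+0=2

6,2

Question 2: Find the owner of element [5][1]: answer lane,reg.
20,1

r: 5->gid=5,r8=0  c: 1->tid=0,i&1=1
L=5*4+0=20  i=0*2+1=1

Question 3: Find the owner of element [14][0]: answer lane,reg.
r=14⇒gr=6,Rb=1  c=0⇒th=0,odd=0
L=6*4+0=24  i=1*2+0=2

24,2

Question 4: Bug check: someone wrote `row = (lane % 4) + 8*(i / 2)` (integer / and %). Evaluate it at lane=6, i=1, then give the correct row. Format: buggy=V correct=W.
`(lane % 4) + 8*(i / 2)`[6,1]=>2
lane 6: grp=1 (6/4), tig=2 (6%4)
i=1: r=1+0=1, c=2*2+1=5
row: 2 vs 1

buggy=2 correct=1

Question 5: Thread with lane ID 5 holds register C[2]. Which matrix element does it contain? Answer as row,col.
L=5->g=5>>2=1, t=5&3=1
[2]->row 1+8=9  col 1·2+0=2

9,2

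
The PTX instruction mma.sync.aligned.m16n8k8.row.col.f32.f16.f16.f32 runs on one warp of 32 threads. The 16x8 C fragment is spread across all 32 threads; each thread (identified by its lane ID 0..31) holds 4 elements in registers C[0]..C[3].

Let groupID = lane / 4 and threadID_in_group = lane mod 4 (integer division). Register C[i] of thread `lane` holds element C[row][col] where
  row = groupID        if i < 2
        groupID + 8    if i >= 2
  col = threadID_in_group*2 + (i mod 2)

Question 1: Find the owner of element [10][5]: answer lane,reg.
r=10⇒gr=2,Rb=1  c=5⇒th=2,odd=1
L=2*4+2=10  i=1*2+1=3

10,3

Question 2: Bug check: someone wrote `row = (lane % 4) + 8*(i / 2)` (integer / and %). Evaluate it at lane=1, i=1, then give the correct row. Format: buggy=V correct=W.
buggy=1 correct=0

`(lane % 4) + 8*(i / 2)`[1,1]⇒1
lane 1: gr=0 (1/4), th=1 (1%4)
i=1: r=0+0=0, c=1*2+1=3
row: 1 vs 0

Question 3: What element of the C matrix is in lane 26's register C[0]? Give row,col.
lane 26: g=6 (26/4), t=2 (26%4)
i=0: r=6+0=6, c=2*2+0=4

6,4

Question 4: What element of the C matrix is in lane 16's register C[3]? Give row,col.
16: gr=4,th=0
[3] (4+8,0*2+1) = (12,1)

12,1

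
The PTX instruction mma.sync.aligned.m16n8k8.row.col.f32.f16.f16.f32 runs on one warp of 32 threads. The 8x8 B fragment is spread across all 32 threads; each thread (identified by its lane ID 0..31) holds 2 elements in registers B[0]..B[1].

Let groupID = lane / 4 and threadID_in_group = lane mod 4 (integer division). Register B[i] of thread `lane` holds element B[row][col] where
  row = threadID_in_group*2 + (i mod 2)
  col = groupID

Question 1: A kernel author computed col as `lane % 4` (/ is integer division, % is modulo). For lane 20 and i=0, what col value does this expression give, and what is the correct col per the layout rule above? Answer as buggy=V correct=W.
buggy=0 correct=5

`lane % 4`[20,0]->0
20: g=5,t=0
[0] (0*2+0,5) = (0,5)
col: 0 vs 5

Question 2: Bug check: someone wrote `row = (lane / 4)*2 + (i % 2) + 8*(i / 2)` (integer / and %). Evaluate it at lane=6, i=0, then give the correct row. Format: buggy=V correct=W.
buggy=2 correct=4

`(lane / 4)*2 + (i % 2) + 8*(i / 2)`[6,0]→2
L=6→G=6>>2=1, T=6&3=2
[0]→row 2·2+0=4  col G=1
row: 2 vs 4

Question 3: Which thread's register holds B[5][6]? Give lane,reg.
c=6⇒gr=6  r=5⇒th=2,odd=1
L=6*4+2=26  i=1=1

26,1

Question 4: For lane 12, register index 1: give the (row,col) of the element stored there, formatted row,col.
1,3

L=12->g=12>>2=3, t=12&3=0
[1]->row 0·2+1=1  col g=3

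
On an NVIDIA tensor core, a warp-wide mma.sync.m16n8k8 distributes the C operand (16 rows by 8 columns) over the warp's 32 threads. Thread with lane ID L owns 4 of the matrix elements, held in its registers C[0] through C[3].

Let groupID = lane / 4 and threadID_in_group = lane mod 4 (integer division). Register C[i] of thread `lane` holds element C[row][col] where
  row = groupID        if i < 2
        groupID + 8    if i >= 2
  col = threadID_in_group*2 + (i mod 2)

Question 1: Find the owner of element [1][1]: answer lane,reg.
4,1

r=1⇒gr=1,Rb=0  c=1⇒th=0,odd=1
L=1*4+0=4  i=0*2+1=1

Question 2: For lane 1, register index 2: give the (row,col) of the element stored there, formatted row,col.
lane 1: grp=0 (1/4), tig=1 (1%4)
i=2: r=0+8=8, c=1*2+0=2

8,2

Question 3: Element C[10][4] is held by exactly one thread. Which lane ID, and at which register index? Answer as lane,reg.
r=10->g=2,rb=1  c=4->t=2,b0=0
L=2*4+2=10  i=1*2+0=2

10,2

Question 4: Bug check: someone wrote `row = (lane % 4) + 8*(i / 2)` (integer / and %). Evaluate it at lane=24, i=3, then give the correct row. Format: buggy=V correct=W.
buggy=8 correct=14

`(lane % 4) + 8*(i / 2)`[24,3]->8
24: g=6,t=0
[3] (6+8,0*2+1) = (14,1)
row: 8 vs 14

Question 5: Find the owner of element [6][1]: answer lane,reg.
r=6⇒gr=6,Rb=0  c=1⇒th=0,odd=1
L=6*4+0=24  i=0*2+1=1

24,1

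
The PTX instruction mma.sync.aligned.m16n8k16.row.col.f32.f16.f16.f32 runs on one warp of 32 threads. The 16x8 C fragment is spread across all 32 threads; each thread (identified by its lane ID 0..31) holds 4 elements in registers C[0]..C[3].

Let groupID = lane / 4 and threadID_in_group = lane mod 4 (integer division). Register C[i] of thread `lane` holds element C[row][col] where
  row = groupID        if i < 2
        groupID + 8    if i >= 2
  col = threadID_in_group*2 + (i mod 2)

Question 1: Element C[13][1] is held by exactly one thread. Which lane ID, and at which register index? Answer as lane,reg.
20,3

r=13->g=5,rb=1  c=1->t=0,b0=1
L=5*4+0=20  i=1*2+1=3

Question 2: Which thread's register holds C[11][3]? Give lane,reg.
13,3

r=11→G=3,rhi=1  c=3→T=1,p=1
L=3*4+1=13  i=1*2+1=3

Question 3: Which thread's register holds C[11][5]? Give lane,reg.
14,3

r=11→G=3,rhi=1  c=5→T=2,p=1
L=3*4+2=14  i=1*2+1=3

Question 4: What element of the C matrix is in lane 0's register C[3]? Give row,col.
lane 0=>0/4=0, 0 mod 4=0
i=3  r:0+8=>8  c:2·0+1=>1

8,1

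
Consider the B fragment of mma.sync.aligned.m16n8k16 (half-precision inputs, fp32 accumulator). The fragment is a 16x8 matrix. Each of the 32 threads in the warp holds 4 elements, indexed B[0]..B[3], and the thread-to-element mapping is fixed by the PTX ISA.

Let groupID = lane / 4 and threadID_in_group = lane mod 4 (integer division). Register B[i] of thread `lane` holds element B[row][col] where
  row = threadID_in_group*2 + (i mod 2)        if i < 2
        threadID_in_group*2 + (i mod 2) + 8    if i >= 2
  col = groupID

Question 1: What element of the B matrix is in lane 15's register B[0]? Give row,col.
L=15=>grp=15>>2=3, tig=15&3=3
[0]=>row 3·2+0+0=6  col grp=3

6,3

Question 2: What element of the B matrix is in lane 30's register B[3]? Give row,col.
lane 30: G=7 (30/4), T=2 (30%4)
i=3: r=2*2+1+8=13, c=G=7

13,7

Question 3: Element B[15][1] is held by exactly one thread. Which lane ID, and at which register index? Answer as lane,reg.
c=1→G=1  r=15→rhi=1,T=3,p=1
L=1*4+3=7  i=1*2+1=3

7,3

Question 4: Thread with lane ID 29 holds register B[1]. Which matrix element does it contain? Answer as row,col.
3,7

29: G=7,T=1
[1] (1*2+1+0,7) = (3,7)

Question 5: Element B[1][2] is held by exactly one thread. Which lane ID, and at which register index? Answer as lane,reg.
c: 2->gid=2  r: 1->r8=0,tid=0,i&1=1
L=2*4+0=8  i=0*2+1=1

8,1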